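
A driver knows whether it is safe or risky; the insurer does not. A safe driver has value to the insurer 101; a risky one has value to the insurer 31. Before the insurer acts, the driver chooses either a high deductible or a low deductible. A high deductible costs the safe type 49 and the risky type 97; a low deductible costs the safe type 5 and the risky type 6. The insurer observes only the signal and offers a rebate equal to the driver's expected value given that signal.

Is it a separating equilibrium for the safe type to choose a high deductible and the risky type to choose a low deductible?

Yes

If types separate, high deductible earns payment 101 and low deductible earns 31.
Safe: high deductible gives 101 − 49 = 52; low deductible gives 31 − 5 = 26. No deviation. ✓
Risky: low deductible gives 31 − 6 = 25; high deductible gives 101 − 97 = 4. No deviation. ✓
Neither type gains from mimicking the other.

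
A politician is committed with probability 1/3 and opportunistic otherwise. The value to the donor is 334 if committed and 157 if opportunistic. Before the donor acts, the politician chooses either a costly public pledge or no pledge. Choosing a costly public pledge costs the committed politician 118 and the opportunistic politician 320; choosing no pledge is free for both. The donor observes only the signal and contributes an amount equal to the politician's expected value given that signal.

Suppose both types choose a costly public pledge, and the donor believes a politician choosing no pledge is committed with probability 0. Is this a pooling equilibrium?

No

At the pooled signal (pledge) the donor holds the prior 1/3 and pays 1/3·334 + 2/3·157 = 216. Off-path (no pledge) belief 0 gives 0·334 + 1·157 = 157.
Committed: pledge gives 216 − 118 = 98; no pledge gives 157 − 0 = 157. Deviates. ✗
Opportunistic: pledge gives 216 − 320 = -104; no pledge gives 157 − 0 = 157. Deviates. ✗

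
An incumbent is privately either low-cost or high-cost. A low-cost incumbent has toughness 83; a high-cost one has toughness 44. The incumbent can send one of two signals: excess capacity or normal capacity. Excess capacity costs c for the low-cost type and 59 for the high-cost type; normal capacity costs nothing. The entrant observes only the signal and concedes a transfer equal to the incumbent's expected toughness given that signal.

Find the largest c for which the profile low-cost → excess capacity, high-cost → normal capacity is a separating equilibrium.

Under separation: excess capacity → low-cost (pays 83); normal capacity → high-cost (pays 44).
High-cost: 44 − 0 = 44 ≥ 83 − 59 = 24. Holds regardless of c. ✓
Low-cost: 83 − c ≥ 44 − 0, so c ≤ 83 − 44 = 39.

39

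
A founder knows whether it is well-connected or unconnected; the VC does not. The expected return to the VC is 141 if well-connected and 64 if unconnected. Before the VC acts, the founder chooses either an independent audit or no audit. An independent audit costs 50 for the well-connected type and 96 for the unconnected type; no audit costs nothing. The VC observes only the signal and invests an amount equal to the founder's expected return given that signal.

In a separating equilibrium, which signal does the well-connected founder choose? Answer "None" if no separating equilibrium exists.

audit

Try well-connected → audit, unconnected → no audit:
  Under separation the VC infers type exactly: audit → well-connected (pays 141), no audit → unconnected (pays 64).
  Well-connected: audit gives 141 − 50 = 91; no audit gives 64 − 0 = 64. No deviation. ✓
  Unconnected: no audit gives 64 − 0 = 64; audit gives 141 − 96 = 45. No deviation. ✓
Both hold — the well-connected type sends audit.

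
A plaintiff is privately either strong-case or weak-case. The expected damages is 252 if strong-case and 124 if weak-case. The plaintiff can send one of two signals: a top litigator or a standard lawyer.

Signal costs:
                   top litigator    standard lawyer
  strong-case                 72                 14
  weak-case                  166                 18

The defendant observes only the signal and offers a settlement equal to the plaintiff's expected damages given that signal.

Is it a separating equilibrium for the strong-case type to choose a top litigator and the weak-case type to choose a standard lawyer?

Under separation the defendant infers type exactly: top litigator → strong-case (pays 252), standard lawyer → weak-case (pays 124).
Strong-case: top litigator gives 252 − 72 = 180; standard lawyer gives 124 − 14 = 110. No deviation. ✓
Weak-case: standard lawyer gives 124 − 18 = 106; top litigator gives 252 − 166 = 86. No deviation. ✓
Neither type gains from mimicking the other.

Yes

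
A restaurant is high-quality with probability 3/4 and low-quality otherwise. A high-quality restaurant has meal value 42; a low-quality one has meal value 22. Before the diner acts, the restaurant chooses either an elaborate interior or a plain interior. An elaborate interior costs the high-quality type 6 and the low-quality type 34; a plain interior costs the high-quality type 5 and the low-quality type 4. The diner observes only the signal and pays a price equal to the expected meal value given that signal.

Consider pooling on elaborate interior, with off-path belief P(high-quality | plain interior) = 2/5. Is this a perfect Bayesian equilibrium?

At the pooled signal (elaborate interior) the diner holds the prior 3/4 and pays 3/4·42 + 1/4·22 = 37. Off-path (plain interior) belief 2/5 gives 2/5·42 + 3/5·22 = 30.
High-quality: elaborate interior gives 37 − 6 = 31; plain interior gives 30 − 5 = 25. Stays. ✓
Low-quality: elaborate interior gives 37 − 34 = 3; plain interior gives 30 − 4 = 26. Deviates. ✗

No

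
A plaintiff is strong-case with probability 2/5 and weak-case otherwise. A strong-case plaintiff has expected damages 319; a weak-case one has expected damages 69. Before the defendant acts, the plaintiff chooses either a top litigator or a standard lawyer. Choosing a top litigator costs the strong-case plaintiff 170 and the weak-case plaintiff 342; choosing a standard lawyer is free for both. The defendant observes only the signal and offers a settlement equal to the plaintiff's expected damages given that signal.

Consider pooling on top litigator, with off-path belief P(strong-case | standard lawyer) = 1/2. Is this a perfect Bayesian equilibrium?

No

On the equilibrium path (top litigator) the defendant holds the prior 2/5 and pays 2/5·319 + 3/5·69 = 169. Off-path (standard lawyer) belief 1/2 gives 1/2·319 + 1/2·69 = 194.
Strong-case: top litigator gives 169 − 170 = -1; standard lawyer gives 194 − 0 = 194. Deviates. ✗
Weak-case: top litigator gives 169 − 342 = -173; standard lawyer gives 194 − 0 = 194. Deviates. ✗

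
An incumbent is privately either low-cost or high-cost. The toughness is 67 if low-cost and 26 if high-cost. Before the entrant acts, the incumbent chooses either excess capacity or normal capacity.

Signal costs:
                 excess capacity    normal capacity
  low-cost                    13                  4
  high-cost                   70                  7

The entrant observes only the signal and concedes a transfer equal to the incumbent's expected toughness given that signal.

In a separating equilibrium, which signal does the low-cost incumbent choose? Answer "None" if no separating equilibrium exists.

excess capacity

Try low-cost → excess capacity, high-cost → normal capacity:
  If types separate, excess capacity earns payment 67 and normal capacity earns 26.
  Low-cost: excess capacity gives 67 − 13 = 54; normal capacity gives 26 − 4 = 22. No deviation. ✓
  High-cost: normal capacity gives 26 − 7 = 19; excess capacity gives 67 − 70 = -3. No deviation. ✓
Both hold — the low-cost type sends excess capacity.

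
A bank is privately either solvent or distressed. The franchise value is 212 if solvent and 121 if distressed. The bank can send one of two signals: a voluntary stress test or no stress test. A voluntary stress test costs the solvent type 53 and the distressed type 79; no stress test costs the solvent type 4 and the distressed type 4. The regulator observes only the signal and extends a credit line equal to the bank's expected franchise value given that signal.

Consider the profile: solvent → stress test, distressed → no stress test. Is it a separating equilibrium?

Under separation the regulator infers type exactly: stress test → solvent (pays 212), no stress test → distressed (pays 121).
Solvent: stress test gives 212 − 53 = 159; no stress test gives 121 − 4 = 117. No deviation. ✓
Distressed: no stress test gives 121 − 4 = 117; stress test gives 212 − 79 = 133. Would deviate. ✗

No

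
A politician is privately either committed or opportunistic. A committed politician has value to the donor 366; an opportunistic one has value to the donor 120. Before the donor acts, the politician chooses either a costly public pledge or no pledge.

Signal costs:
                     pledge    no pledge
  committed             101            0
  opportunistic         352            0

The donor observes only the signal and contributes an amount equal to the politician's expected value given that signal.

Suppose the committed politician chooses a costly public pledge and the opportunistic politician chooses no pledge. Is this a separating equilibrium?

Yes

If types separate, pledge earns payment 366 and no pledge earns 120.
Committed: pledge gives 366 − 101 = 265; no pledge gives 120 − 0 = 120. No deviation. ✓
Opportunistic: no pledge gives 120 − 0 = 120; pledge gives 366 − 352 = 14. No deviation. ✓
Neither type gains from mimicking the other.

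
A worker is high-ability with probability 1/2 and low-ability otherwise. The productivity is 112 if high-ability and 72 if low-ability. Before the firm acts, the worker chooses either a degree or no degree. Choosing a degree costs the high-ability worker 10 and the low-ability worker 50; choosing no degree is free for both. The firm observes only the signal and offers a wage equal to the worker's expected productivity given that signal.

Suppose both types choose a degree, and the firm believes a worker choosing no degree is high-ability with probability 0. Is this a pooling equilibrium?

No

At the pooled signal (degree) the firm holds the prior 1/2 and pays 1/2·112 + 1/2·72 = 92. Off-path (no degree) belief 0 gives 0·112 + 1·72 = 72.
High-ability: degree gives 92 − 10 = 82; no degree gives 72 − 0 = 72. Stays. ✓
Low-ability: degree gives 92 − 50 = 42; no degree gives 72 − 0 = 72. Deviates. ✗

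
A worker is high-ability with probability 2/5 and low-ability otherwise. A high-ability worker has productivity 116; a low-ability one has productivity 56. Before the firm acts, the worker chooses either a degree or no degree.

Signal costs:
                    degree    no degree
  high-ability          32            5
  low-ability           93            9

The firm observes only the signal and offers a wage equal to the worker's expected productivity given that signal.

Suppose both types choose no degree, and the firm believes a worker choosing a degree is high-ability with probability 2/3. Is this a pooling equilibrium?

Yes

At the pooled signal (no degree) the firm holds the prior 2/5 and pays 2/5·116 + 3/5·56 = 80. Off-path (degree) belief 2/3 gives 2/3·116 + 1/3·56 = 96.
High-ability: no degree gives 80 − 5 = 75; degree gives 96 − 32 = 64. Stays. ✓
Low-ability: no degree gives 80 − 9 = 71; degree gives 96 − 93 = 3. Stays. ✓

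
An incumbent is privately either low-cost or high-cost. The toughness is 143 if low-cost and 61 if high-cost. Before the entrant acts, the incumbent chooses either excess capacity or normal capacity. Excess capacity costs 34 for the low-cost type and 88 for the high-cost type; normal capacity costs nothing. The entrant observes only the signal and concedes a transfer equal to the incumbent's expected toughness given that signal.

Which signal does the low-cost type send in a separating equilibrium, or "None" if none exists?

Try low-cost → excess capacity, high-cost → normal capacity:
  Under separation the entrant infers type exactly: excess capacity → low-cost (pays 143), normal capacity → high-cost (pays 61).
  Low-cost: excess capacity gives 143 − 34 = 109; normal capacity gives 61 − 0 = 61. No deviation. ✓
  High-cost: normal capacity gives 61 − 0 = 61; excess capacity gives 143 − 88 = 55. No deviation. ✓
Both hold — the low-cost type sends excess capacity.

excess capacity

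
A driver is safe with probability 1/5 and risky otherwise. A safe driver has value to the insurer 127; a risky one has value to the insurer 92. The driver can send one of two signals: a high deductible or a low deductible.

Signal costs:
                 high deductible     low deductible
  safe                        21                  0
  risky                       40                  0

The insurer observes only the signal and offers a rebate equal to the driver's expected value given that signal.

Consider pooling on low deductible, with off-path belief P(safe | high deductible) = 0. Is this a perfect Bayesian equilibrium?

Yes

On the equilibrium path (low deductible) the insurer holds the prior 1/5 and pays 1/5·127 + 4/5·92 = 99. Off-path (high deductible) belief 0 gives 0·127 + 1·92 = 92.
Safe: low deductible gives 99 − 0 = 99; high deductible gives 92 − 21 = 71. Stays. ✓
Risky: low deductible gives 99 − 0 = 99; high deductible gives 92 − 40 = 52. Stays. ✓
Beliefs are Bayes-consistent on-path and both types best-respond.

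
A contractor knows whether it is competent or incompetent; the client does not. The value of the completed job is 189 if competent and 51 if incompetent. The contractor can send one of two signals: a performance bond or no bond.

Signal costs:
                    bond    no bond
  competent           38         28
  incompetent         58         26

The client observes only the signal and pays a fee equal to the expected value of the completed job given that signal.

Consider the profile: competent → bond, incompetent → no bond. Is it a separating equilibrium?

No

If types separate, bond earns payment 189 and no bond earns 51.
Competent: bond gives 189 − 38 = 151; no bond gives 51 − 28 = 23. No deviation. ✓
Incompetent: no bond gives 51 − 26 = 25; bond gives 189 − 58 = 131. Would deviate. ✗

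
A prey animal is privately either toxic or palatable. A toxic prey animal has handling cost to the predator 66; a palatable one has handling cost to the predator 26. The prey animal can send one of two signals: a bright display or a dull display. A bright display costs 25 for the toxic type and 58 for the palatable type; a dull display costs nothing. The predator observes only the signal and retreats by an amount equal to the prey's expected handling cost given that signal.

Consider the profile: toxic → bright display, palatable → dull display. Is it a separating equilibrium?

Yes

If types separate, bright display earns payment 66 and dull display earns 26.
Toxic: bright display gives 66 − 25 = 41; dull display gives 26 − 0 = 26. No deviation. ✓
Palatable: dull display gives 26 − 0 = 26; bright display gives 66 − 58 = 8. No deviation. ✓
Neither type gains from mimicking the other.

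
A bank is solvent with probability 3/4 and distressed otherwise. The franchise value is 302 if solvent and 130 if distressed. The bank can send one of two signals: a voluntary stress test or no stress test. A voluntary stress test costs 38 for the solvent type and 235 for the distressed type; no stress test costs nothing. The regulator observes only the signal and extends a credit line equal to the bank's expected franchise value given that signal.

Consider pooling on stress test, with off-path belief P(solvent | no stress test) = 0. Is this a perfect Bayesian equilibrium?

No

At the pooled signal (stress test) the regulator holds the prior 3/4 and pays 3/4·302 + 1/4·130 = 259. Off-path (no stress test) belief 0 gives 0·302 + 1·130 = 130.
Solvent: stress test gives 259 − 38 = 221; no stress test gives 130 − 0 = 130. Stays. ✓
Distressed: stress test gives 259 − 235 = 24; no stress test gives 130 − 0 = 130. Deviates. ✗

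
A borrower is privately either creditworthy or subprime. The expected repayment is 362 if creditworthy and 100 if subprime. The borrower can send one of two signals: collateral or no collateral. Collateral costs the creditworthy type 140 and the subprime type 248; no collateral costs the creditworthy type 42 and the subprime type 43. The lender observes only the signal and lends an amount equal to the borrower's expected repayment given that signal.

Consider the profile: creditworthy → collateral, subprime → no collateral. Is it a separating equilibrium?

No

If types separate, collateral earns payment 362 and no collateral earns 100.
Creditworthy: collateral gives 362 − 140 = 222; no collateral gives 100 − 42 = 58. No deviation. ✓
Subprime: no collateral gives 100 − 43 = 57; collateral gives 362 − 248 = 114. Would deviate. ✗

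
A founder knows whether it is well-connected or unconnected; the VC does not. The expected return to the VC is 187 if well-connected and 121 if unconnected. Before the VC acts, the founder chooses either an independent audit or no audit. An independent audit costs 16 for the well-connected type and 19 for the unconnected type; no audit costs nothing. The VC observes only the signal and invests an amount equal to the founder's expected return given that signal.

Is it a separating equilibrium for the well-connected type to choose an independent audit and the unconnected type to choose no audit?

No

Under separation the VC infers type exactly: audit → well-connected (pays 187), no audit → unconnected (pays 121).
Well-connected: audit gives 187 − 16 = 171; no audit gives 121 − 0 = 121. No deviation. ✓
Unconnected: no audit gives 121 − 0 = 121; audit gives 187 − 19 = 168. Would deviate. ✗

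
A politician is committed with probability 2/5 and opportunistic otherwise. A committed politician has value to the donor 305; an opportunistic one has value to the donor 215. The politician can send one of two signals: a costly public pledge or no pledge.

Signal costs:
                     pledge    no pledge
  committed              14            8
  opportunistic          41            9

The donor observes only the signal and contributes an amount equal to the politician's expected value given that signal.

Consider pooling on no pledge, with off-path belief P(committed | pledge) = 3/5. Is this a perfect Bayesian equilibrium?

At the pooled signal (no pledge) the donor holds the prior 2/5 and pays 2/5·305 + 3/5·215 = 251. Off-path (pledge) belief 3/5 gives 3/5·305 + 2/5·215 = 269.
Committed: no pledge gives 251 − 8 = 243; pledge gives 269 − 14 = 255. Deviates. ✗
Opportunistic: no pledge gives 251 − 9 = 242; pledge gives 269 − 41 = 228. Stays. ✓

No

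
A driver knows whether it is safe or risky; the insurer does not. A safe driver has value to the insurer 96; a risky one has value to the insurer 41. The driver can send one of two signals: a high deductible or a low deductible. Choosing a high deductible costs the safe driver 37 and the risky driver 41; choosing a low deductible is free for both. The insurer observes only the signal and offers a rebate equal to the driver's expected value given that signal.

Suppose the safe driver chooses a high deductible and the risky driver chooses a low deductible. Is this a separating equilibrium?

No

If types separate, high deductible earns payment 96 and low deductible earns 41.
Safe: high deductible gives 96 − 37 = 59; low deductible gives 41 − 0 = 41. No deviation. ✓
Risky: low deductible gives 41 − 0 = 41; high deductible gives 96 − 41 = 55. Would deviate. ✗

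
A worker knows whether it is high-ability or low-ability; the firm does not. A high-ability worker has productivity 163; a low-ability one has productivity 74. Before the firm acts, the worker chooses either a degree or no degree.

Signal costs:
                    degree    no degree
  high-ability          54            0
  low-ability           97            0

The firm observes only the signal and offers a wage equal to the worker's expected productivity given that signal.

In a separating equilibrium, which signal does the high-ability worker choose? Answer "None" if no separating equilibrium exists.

degree

Try high-ability → degree, low-ability → no degree:
  If types separate, degree earns payment 163 and no degree earns 74.
  High-ability: degree gives 163 − 54 = 109; no degree gives 74 − 0 = 74. No deviation. ✓
  Low-ability: no degree gives 74 − 0 = 74; degree gives 163 − 97 = 66. No deviation. ✓
Both hold — the high-ability type sends degree.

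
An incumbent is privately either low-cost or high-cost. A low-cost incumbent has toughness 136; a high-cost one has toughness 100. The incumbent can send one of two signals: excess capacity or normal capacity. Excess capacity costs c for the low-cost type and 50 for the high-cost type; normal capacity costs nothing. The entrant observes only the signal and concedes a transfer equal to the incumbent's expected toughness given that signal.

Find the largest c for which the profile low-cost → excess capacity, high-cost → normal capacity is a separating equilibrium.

36

Under separation: excess capacity → low-cost (pays 136); normal capacity → high-cost (pays 100).
High-cost: 100 − 0 = 100 ≥ 136 − 50 = 86. Holds regardless of c. ✓
Low-cost: 136 − c ≥ 100 − 0, so c ≤ 136 − 100 = 36.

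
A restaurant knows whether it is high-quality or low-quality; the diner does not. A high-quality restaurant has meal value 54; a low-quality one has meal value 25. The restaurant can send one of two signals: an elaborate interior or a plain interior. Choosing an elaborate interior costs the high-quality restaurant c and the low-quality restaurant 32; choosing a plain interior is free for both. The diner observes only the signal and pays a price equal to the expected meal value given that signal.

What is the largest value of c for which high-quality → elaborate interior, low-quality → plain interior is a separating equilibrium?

Under separation: elaborate interior → high-quality (pays 54); plain interior → low-quality (pays 25).
Low-quality: 25 − 0 = 25 ≥ 54 − 32 = 22. Holds regardless of c. ✓
High-quality: 54 − c ≥ 25 − 0, so c ≤ 54 − 25 = 29.

29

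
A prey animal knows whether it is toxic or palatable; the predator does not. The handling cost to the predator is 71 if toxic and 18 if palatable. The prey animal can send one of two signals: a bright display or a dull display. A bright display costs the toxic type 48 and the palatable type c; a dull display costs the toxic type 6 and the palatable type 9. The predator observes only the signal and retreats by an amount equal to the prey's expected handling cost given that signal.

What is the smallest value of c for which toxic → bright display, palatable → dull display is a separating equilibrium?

Under separation: bright display → toxic (pays 71); dull display → palatable (pays 18).
Toxic: 71 − 48 = 23 ≥ 18 − 6 = 12. Holds regardless of c. ✓
Palatable: 18 − 9 ≥ 71 − c, so c ≥ 71 − 9 = 62.

62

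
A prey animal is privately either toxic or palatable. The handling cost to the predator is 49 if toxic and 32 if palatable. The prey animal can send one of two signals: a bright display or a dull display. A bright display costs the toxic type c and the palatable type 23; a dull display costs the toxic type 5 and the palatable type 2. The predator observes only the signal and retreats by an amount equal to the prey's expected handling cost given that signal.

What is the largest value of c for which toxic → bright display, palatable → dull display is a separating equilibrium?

Under separation: bright display → toxic (pays 49); dull display → palatable (pays 32).
Palatable: 32 − 2 = 30 ≥ 49 − 23 = 26. Holds regardless of c. ✓
Toxic: 49 − c ≥ 32 − 5, so c ≤ 49 − 27 = 22.

22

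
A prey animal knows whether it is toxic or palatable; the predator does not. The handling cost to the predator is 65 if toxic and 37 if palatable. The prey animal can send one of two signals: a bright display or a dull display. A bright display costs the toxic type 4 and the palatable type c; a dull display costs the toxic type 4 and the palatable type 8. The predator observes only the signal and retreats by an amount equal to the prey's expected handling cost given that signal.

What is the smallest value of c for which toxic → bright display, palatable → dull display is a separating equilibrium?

36

Under separation: bright display → toxic (pays 65); dull display → palatable (pays 37).
Toxic: 65 − 4 = 61 ≥ 37 − 4 = 33. Holds regardless of c. ✓
Palatable: 37 − 8 ≥ 65 − c, so c ≥ 65 − 29 = 36.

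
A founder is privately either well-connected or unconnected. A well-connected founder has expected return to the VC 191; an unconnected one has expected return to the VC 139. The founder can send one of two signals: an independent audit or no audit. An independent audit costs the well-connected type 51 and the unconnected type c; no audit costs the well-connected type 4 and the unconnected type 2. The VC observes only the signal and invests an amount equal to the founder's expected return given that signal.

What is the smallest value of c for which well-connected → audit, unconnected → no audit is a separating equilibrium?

Under separation: audit → well-connected (pays 191); no audit → unconnected (pays 139).
Well-connected: 191 − 51 = 140 ≥ 139 − 4 = 135. Holds regardless of c. ✓
Unconnected: 139 − 2 ≥ 191 − c, so c ≥ 191 − 137 = 54.

54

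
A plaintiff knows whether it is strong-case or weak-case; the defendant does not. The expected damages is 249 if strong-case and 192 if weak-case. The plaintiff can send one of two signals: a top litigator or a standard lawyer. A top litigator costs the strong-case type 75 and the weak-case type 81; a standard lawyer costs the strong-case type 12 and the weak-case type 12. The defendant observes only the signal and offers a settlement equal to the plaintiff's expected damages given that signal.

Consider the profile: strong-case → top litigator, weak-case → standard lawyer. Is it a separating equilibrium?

No

If types separate, top litigator earns payment 249 and standard lawyer earns 192.
Strong-case: top litigator gives 249 − 75 = 174; standard lawyer gives 192 − 12 = 180. Would deviate. ✗
Weak-case: standard lawyer gives 192 − 12 = 180; top litigator gives 249 − 81 = 168. No deviation. ✓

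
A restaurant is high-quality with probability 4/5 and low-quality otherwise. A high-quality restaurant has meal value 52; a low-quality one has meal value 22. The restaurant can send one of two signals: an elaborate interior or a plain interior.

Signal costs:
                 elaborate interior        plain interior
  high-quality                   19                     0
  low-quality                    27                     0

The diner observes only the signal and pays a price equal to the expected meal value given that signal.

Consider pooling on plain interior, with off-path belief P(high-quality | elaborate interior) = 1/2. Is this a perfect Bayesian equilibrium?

Yes

At the pooled signal (plain interior) the diner holds the prior 4/5 and pays 4/5·52 + 1/5·22 = 46. Off-path (elaborate interior) belief 1/2 gives 1/2·52 + 1/2·22 = 37.
High-quality: plain interior gives 46 − 0 = 46; elaborate interior gives 37 − 19 = 18. Stays. ✓
Low-quality: plain interior gives 46 − 0 = 46; elaborate interior gives 37 − 27 = 10. Stays. ✓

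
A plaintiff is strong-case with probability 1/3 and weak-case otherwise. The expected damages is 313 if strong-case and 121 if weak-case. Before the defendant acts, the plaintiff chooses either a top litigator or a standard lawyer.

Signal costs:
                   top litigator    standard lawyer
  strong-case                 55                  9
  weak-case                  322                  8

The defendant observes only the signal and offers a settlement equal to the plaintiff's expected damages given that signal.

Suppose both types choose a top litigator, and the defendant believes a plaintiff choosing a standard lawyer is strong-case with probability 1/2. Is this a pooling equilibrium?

On the equilibrium path (top litigator) the defendant holds the prior 1/3 and pays 1/3·313 + 2/3·121 = 185. Off-path (standard lawyer) belief 1/2 gives 1/2·313 + 1/2·121 = 217.
Strong-case: top litigator gives 185 − 55 = 130; standard lawyer gives 217 − 9 = 208. Deviates. ✗
Weak-case: top litigator gives 185 − 322 = -137; standard lawyer gives 217 − 8 = 209. Deviates. ✗

No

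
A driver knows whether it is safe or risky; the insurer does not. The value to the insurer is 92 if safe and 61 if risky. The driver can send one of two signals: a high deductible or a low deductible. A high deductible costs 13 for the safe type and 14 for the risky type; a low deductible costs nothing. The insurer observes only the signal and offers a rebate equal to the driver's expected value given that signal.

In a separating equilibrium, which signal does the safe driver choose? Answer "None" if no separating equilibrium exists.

Try safe → high deductible, risky → low deductible:
  Under separation the insurer infers type exactly: high deductible → safe (pays 92), low deductible → risky (pays 61).
  Safe: high deductible gives 92 − 13 = 79; low deductible gives 61 − 0 = 61. No deviation. ✓
  Risky: low deductible gives 61 − 0 = 61; high deductible gives 92 − 14 = 78. Would deviate. ✗
Try safe → low deductible, risky → high deductible:
  Under separation the insurer infers type exactly: low deductible → safe (pays 92), high deductible → risky (pays 61).
  Safe: low deductible gives 92 − 0 = 92; high deductible gives 61 − 13 = 48. No deviation. ✓
  Risky: high deductible gives 61 − 14 = 47; low deductible gives 92 − 0 = 92. Would deviate. ✗
Neither assignment is incentive-compatible.

None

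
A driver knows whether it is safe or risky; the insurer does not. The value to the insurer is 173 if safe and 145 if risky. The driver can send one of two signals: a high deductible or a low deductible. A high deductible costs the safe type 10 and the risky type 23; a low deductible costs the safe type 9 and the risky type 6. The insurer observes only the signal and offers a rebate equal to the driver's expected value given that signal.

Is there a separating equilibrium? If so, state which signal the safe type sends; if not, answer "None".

Try safe → high deductible, risky → low deductible:
  If types separate, high deductible earns payment 173 and low deductible earns 145.
  Safe: high deductible gives 173 − 10 = 163; low deductible gives 145 − 9 = 136. No deviation. ✓
  Risky: low deductible gives 145 − 6 = 139; high deductible gives 173 − 23 = 150. Would deviate. ✗
Try safe → low deductible, risky → high deductible:
  If types separate, low deductible earns payment 173 and high deductible earns 145.
  Safe: low deductible gives 173 − 9 = 164; high deductible gives 145 − 10 = 135. No deviation. ✓
  Risky: high deductible gives 145 − 23 = 122; low deductible gives 173 − 6 = 167. Would deviate. ✗
Neither assignment is incentive-compatible.

None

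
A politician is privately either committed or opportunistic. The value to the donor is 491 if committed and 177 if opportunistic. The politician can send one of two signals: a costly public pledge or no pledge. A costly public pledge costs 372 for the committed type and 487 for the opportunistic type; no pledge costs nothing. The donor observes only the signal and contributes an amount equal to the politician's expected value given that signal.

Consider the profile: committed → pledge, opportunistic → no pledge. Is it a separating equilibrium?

If types separate, pledge earns payment 491 and no pledge earns 177.
Committed: pledge gives 491 − 372 = 119; no pledge gives 177 − 0 = 177. Would deviate. ✗
Opportunistic: no pledge gives 177 − 0 = 177; pledge gives 491 − 487 = 4. No deviation. ✓

No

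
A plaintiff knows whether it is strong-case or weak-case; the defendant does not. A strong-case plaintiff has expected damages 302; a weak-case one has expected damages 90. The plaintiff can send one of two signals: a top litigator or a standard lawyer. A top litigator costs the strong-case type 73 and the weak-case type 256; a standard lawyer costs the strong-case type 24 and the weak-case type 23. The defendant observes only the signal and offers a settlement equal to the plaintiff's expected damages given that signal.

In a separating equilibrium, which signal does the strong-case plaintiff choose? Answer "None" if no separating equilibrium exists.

Try strong-case → top litigator, weak-case → standard lawyer:
  Under separation the defendant infers type exactly: top litigator → strong-case (pays 302), standard lawyer → weak-case (pays 90).
  Strong-case: top litigator gives 302 − 73 = 229; standard lawyer gives 90 − 24 = 66. No deviation. ✓
  Weak-case: standard lawyer gives 90 − 23 = 67; top litigator gives 302 − 256 = 46. No deviation. ✓
Both hold — the strong-case type sends top litigator.

top litigator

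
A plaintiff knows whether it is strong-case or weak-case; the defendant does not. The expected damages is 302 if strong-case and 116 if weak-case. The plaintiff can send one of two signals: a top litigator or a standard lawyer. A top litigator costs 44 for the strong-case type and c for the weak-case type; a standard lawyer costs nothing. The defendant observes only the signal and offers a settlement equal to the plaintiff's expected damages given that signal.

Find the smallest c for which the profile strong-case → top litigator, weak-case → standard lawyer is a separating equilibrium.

Under separation: top litigator → strong-case (pays 302); standard lawyer → weak-case (pays 116).
Strong-case: 302 − 44 = 258 ≥ 116 − 0 = 116. Holds regardless of c. ✓
Weak-case: 116 − 0 ≥ 302 − c, so c ≥ 302 − 116 = 186.

186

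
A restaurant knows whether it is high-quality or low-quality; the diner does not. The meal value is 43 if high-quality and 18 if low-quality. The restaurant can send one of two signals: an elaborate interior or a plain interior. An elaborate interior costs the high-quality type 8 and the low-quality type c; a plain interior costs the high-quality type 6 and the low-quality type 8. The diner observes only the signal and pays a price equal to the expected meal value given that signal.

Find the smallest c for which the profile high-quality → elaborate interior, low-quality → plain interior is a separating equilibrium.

Under separation: elaborate interior → high-quality (pays 43); plain interior → low-quality (pays 18).
High-quality: 43 − 8 = 35 ≥ 18 − 6 = 12. Holds regardless of c. ✓
Low-quality: 18 − 8 ≥ 43 − c, so c ≥ 43 − 10 = 33.

33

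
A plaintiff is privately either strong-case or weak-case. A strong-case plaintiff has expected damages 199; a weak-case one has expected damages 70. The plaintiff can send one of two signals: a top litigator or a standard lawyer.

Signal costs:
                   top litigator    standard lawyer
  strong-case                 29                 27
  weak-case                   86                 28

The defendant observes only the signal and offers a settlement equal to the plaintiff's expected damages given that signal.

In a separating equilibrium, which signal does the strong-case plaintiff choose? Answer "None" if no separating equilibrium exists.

Try strong-case → top litigator, weak-case → standard lawyer:
  Under separation the defendant infers type exactly: top litigator → strong-case (pays 199), standard lawyer → weak-case (pays 70).
  Strong-case: top litigator gives 199 − 29 = 170; standard lawyer gives 70 − 27 = 43. No deviation. ✓
  Weak-case: standard lawyer gives 70 − 28 = 42; top litigator gives 199 − 86 = 113. Would deviate. ✗
Try strong-case → standard lawyer, weak-case → top litigator:
  Under separation the defendant infers type exactly: standard lawyer → strong-case (pays 199), top litigator → weak-case (pays 70).
  Strong-case: standard lawyer gives 199 − 27 = 172; top litigator gives 70 − 29 = 41. No deviation. ✓
  Weak-case: top litigator gives 70 − 86 = -16; standard lawyer gives 199 − 28 = 171. Would deviate. ✗
Neither assignment is incentive-compatible.

None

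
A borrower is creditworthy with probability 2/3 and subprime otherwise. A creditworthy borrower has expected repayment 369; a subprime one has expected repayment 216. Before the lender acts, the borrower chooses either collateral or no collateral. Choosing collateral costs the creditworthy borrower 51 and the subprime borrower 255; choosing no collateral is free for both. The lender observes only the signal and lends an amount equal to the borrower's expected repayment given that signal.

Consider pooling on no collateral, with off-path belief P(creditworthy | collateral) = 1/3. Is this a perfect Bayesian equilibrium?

Yes

At the pooled signal (no collateral) the lender holds the prior 2/3 and pays 2/3·369 + 1/3·216 = 318. Off-path (collateral) belief 1/3 gives 1/3·369 + 2/3·216 = 267.
Creditworthy: no collateral gives 318 − 0 = 318; collateral gives 267 − 51 = 216. Stays. ✓
Subprime: no collateral gives 318 − 0 = 318; collateral gives 267 − 255 = 12. Stays. ✓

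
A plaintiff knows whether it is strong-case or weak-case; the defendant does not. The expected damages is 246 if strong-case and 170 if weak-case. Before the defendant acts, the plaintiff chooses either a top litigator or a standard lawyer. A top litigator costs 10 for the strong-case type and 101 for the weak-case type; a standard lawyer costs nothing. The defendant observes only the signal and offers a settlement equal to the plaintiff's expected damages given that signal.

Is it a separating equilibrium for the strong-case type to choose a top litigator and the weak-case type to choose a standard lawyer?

Yes

If types separate, top litigator earns payment 246 and standard lawyer earns 170.
Strong-case: top litigator gives 246 − 10 = 236; standard lawyer gives 170 − 0 = 170. No deviation. ✓
Weak-case: standard lawyer gives 170 − 0 = 170; top litigator gives 246 − 101 = 145. No deviation. ✓
Neither type gains from mimicking the other.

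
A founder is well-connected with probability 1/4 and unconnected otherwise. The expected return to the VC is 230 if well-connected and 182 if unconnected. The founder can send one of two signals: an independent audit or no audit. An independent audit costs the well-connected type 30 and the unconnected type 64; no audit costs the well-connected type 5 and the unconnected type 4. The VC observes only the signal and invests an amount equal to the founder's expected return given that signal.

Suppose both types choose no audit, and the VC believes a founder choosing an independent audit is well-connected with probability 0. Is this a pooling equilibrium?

On the equilibrium path (no audit) the VC holds the prior 1/4 and pays 1/4·230 + 3/4·182 = 194. Off-path (audit) belief 0 gives 0·230 + 1·182 = 182.
Well-connected: no audit gives 194 − 5 = 189; audit gives 182 − 30 = 152. Stays. ✓
Unconnected: no audit gives 194 − 4 = 190; audit gives 182 − 64 = 118. Stays. ✓
Beliefs are Bayes-consistent on-path and both types best-respond.

Yes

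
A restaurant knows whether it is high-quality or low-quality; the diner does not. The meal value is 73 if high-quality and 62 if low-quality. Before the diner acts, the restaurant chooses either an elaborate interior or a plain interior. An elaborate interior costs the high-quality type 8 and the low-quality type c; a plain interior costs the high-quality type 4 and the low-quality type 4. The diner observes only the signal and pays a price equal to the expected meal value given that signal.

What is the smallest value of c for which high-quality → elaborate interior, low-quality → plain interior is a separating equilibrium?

Under separation: elaborate interior → high-quality (pays 73); plain interior → low-quality (pays 62).
High-quality: 73 − 8 = 65 ≥ 62 − 4 = 58. Holds regardless of c. ✓
Low-quality: 62 − 4 ≥ 73 − c, so c ≥ 73 − 58 = 15.

15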